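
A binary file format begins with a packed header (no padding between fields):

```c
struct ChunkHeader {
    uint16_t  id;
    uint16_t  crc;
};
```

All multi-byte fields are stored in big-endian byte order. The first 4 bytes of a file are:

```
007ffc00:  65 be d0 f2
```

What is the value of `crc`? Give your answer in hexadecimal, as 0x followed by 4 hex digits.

`crc` follows `id` (2 bytes), so it starts at byte offset 2 and occupies 2 bytes.
Bytes at offsets 2..3: D0 F2.
Big-endian stores the most-significant byte at the lowest address.
The bytes are already most-significant first: 0xD0F2.

0xD0F2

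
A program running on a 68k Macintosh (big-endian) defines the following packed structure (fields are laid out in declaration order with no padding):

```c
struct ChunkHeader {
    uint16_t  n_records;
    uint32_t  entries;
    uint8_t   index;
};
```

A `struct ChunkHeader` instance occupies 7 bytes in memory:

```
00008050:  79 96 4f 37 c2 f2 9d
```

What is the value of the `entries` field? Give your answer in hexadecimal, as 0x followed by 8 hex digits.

`entries` follows `n_records` (2 bytes), so it starts at byte offset 2 and occupies 4 bytes.
Bytes at offsets 2..5: 4F 37 C2 F2.
In big-endian order the high byte comes first in memory.
The bytes are already most-significant first: 0x4F37C2F2.

0x4F37C2F2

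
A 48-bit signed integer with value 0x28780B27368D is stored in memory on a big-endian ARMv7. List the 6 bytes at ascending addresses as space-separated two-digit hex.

Split into bytes (most-significant first): 28 78 0B 27 36 8D.
Big-endian: lowest address holds the most-significant byte.
So the memory order matches the most-significant-first order: 28 78 0B 27 36 8D.

28 78 0B 27 36 8D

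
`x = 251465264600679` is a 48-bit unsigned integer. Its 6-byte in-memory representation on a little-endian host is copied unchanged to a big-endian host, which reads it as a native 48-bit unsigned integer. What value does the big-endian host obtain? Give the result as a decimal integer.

251465264600679 in 48-bit hexadecimal is 0xE4B4D1C51667.
Stored little-endian, the bytes at ascending addresses are 67 16 C5 D1 B4 E4.
Read back as big-endian, the last byte is least significant, giving 0x6716C5D1B4E4.
0x6716C5D1B4E4 = 113347505796324.

113347505796324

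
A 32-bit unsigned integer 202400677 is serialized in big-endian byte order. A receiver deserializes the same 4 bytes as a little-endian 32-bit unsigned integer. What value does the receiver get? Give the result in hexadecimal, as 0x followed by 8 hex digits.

202400677 in 32-bit hexadecimal is 0x0C1063A5.
Stored big-endian, the bytes at ascending addresses are 0C 10 63 A5.
Read back as little-endian, the first byte is least significant, giving 0xA563100C.

0xA563100C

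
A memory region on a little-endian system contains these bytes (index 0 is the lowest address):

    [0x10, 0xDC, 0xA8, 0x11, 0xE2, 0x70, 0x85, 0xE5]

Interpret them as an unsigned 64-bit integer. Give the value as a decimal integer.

16538749322849213456

In little-endian order the low byte comes first in memory.
Reassemble most-significant byte first: E5 85 70 E2 11 A8 DC 10 → 0xE58570E211A8DC10.
0xE58570E211A8DC10 = 16538749322849213456.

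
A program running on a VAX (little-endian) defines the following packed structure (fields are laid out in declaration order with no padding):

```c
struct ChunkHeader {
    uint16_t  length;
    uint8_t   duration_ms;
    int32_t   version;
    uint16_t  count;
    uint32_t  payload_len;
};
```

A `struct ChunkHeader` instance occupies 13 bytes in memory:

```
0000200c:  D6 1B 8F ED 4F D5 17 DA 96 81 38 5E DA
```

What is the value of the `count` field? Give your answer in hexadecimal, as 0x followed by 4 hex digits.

0x96DA

`count` follows `length` (2 B), `duration_ms` (1 B), `version` (4 B), so it starts at offset 2 + 1 + 4 = 7 and occupies 2 bytes.
Bytes at offsets 7..8: DA 96.
Little-endian: lowest address holds the least-significant byte.
Reassemble most-significant byte first: 96 DA → 0x96DA.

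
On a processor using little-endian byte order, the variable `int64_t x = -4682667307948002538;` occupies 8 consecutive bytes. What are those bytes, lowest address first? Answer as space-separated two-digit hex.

Two's complement of -4682667307948002538 in 64 bits: 4682667307948002538 = 0x40FC2D1B53934CEA; invert → 0xBF03D2E4AC6CB315; add 1 → 0xBF03D2E4AC6CB316.
Split into bytes (most-significant first): BF 03 D2 E4 AC 6C B3 16.
In little-endian order the low byte comes first in memory.
So at ascending addresses the bytes are 16 B3 6C AC E4 D2 03 BF.

16 B3 6C AC E4 D2 03 BF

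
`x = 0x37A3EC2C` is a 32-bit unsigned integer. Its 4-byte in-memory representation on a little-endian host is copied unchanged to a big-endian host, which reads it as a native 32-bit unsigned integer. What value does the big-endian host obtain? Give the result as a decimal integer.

Stored little-endian, the bytes at ascending addresses are 2C EC A3 37.
Read back as big-endian, the last byte is least significant, giving 0x2CECA337.
0x2CECA337 = 753705783.

753705783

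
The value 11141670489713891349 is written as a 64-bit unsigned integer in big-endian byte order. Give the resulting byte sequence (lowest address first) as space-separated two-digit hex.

11141670489713891349 in hexadecimal, padded to 64 bits, is 0x9A9F2A477FD95815.
Split into bytes (most-significant first): 9A 9F 2A 47 7F D9 58 15.
In big-endian order the high byte comes first in memory.
So the memory order matches the most-significant-first order: 9A 9F 2A 47 7F D9 58 15.

9A 9F 2A 47 7F D9 58 15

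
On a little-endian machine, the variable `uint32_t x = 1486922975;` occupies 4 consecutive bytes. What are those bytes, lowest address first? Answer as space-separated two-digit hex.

1486922975 in hexadecimal, padded to 32 bits, is 0x58A0A4DF.
Split into bytes (most-significant first): 58 A0 A4 DF.
In little-endian order the low byte comes first in memory.
So at ascending addresses the bytes are DF A4 A0 58.

DF A4 A0 58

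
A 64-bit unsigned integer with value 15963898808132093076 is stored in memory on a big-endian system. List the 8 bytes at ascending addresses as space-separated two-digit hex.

DD 8B 29 62 B8 FE C4 94

15963898808132093076 in hexadecimal, padded to 64 bits, is 0xDD8B2962B8FEC494.
Split into bytes (most-significant first): DD 8B 29 62 B8 FE C4 94.
Big-endian stores the most-significant byte at the lowest address.
So the memory order matches the most-significant-first order: DD 8B 29 62 B8 FE C4 94.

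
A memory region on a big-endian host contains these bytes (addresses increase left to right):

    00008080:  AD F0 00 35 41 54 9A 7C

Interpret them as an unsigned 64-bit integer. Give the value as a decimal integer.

12533517991701420668

Big-endian: lowest address holds the most-significant byte.
The bytes are already most-significant first: 0xADF0003541549A7C.
0xADF0003541549A7C = 12533517991701420668.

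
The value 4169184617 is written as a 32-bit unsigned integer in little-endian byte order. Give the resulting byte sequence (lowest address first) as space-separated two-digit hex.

69 B5 80 F8

4169184617 in hexadecimal, padded to 32 bits, is 0xF880B569.
Split into bytes (most-significant first): F8 80 B5 69.
In little-endian order the low byte comes first in memory.
So at ascending addresses the bytes are 69 B5 80 F8.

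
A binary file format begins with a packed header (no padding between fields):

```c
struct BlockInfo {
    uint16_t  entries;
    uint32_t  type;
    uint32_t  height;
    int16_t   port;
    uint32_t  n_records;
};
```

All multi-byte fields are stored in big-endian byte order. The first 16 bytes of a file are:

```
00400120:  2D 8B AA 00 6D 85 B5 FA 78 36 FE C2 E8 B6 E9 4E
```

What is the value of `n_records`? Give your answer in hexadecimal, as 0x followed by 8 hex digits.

`n_records` follows `entries` (2 B), `type` (4 B), `height` (4 B), `port` (2 B), so it starts at offset 2 + 4 + 4 + 2 = 12 and occupies 4 bytes.
Bytes at offsets 12..15: E8 B6 E9 4E.
Big-endian: lowest address holds the most-significant byte.
The bytes are already most-significant first: 0xE8B6E94E.

0xE8B6E94E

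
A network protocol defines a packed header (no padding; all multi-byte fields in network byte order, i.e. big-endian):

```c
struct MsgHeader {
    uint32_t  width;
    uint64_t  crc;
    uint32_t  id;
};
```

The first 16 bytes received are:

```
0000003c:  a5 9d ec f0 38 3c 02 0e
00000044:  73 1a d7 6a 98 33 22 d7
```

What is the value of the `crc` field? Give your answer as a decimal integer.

`crc` follows `width` (4 bytes), so it starts at byte offset 4 and occupies 8 bytes.
Bytes at offsets 4..11: 38 3C 02 0E 73 1A D7 6A.
Big-endian: lowest address holds the most-significant byte.
The bytes are already most-significant first: 0x383C020E731AD76A.
0x383C020E731AD76A = 4052116025810540394.

4052116025810540394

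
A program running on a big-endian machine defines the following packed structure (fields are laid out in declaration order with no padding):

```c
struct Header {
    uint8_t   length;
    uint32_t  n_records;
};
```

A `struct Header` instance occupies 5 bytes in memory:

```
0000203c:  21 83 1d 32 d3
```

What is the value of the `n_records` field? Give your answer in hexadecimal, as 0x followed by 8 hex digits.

0x831D32D3

`n_records` follows `length` (1 byte), so it starts at byte offset 1 and occupies 4 bytes.
Bytes at offsets 1..4: 83 1D 32 D3.
Big-endian stores the most-significant byte at the lowest address.
The bytes are already most-significant first: 0x831D32D3.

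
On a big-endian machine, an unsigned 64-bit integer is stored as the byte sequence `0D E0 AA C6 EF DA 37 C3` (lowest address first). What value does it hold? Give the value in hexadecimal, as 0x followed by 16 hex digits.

In big-endian order the high byte comes first in memory.
The bytes are already most-significant first: 0x0DE0AAC6EFDA37C3.

0x0DE0AAC6EFDA37C3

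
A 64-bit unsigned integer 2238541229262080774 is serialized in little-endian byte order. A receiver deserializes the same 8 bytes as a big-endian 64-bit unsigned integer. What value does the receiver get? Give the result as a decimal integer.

2238541229262080774 in 64-bit hexadecimal is 0x1F10E563413B8B06.
Stored little-endian, the bytes at ascending addresses are 06 8B 3B 41 63 E5 10 1F.
Read back as big-endian, the last byte is least significant, giving 0x068B3B4163E5101F.
0x068B3B4163E5101F = 471535738025218079.

471535738025218079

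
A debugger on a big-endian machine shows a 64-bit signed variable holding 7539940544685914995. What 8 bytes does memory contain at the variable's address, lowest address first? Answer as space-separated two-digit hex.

68 A3 3F FA 21 91 BB 73

7539940544685914995 in hexadecimal, padded to 64 bits, is 0x68A33FFA2191BB73.
Split into bytes (most-significant first): 68 A3 3F FA 21 91 BB 73.
In big-endian order the high byte comes first in memory.
So the memory order matches the most-significant-first order: 68 A3 3F FA 21 91 BB 73.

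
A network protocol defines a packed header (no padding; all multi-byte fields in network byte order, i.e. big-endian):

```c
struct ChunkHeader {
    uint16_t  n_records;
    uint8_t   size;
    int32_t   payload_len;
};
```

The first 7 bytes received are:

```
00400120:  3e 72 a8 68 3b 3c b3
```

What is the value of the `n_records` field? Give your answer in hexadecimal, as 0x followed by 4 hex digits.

0x3E72

`n_records` is the first field, at byte offset 0, occupying 2 bytes.
Bytes at offsets 0..1: 3E 72.
Big-endian: lowest address holds the most-significant byte.
The bytes are already most-significant first: 0x3E72.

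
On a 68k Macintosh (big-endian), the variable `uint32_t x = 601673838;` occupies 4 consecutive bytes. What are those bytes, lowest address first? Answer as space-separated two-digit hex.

601673838 in hexadecimal, padded to 32 bits, is 0x23DCD06E.
Split into bytes (most-significant first): 23 DC D0 6E.
Big-endian stores the most-significant byte at the lowest address.
So the memory order matches the most-significant-first order: 23 DC D0 6E.

23 DC D0 6E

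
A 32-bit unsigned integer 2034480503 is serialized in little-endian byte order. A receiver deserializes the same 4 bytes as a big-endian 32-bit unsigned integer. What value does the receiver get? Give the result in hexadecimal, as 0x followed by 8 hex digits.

2034480503 in 32-bit hexadecimal is 0x7943B577.
Stored little-endian, the bytes at ascending addresses are 77 B5 43 79.
Read back as big-endian, the last byte is least significant, giving 0x77B54379.

0x77B54379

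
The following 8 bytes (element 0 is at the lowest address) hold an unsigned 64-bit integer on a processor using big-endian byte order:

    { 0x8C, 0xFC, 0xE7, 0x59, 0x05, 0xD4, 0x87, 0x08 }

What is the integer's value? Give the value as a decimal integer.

10159249228976916232

Big-endian: lowest address holds the most-significant byte.
The bytes are already most-significant first: 0x8CFCE75905D48708.
0x8CFCE75905D48708 = 10159249228976916232.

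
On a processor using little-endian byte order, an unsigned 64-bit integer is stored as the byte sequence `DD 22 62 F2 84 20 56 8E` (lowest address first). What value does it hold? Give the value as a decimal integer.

10256420956757172957

In little-endian order the low byte comes first in memory.
Reassemble most-significant byte first: 8E 56 20 84 F2 62 22 DD → 0x8E562084F26222DD.
0x8E562084F26222DD = 10256420956757172957.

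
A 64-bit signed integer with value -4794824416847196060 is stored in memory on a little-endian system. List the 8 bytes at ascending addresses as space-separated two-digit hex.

Two's complement of -4794824416847196060 in 64 bits: 4794824416847196060 = 0x428AA3672E8BEF9C; invert → 0xBD755C98D1741063; add 1 → 0xBD755C98D1741064.
Split into bytes (most-significant first): BD 75 5C 98 D1 74 10 64.
In little-endian order the low byte comes first in memory.
So at ascending addresses the bytes are 64 10 74 D1 98 5C 75 BD.

64 10 74 D1 98 5C 75 BD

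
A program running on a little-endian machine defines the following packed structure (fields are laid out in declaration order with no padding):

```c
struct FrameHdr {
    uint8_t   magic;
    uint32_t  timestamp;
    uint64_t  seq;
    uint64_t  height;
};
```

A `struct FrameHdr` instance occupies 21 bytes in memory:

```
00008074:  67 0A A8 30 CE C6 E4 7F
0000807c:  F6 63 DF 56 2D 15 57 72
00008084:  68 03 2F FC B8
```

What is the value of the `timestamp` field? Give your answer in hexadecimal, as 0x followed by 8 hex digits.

0xCE30A80A

`timestamp` follows `magic` (1 byte), so it starts at byte offset 1 and occupies 4 bytes.
Bytes at offsets 1..4: 0A A8 30 CE.
Little-endian: lowest address holds the least-significant byte.
Reassemble most-significant byte first: CE 30 A8 0A → 0xCE30A80A.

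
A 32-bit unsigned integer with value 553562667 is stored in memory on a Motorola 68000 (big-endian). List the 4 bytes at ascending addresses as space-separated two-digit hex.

553562667 in hexadecimal, padded to 32 bits, is 0x20FEB22B.
Split into bytes (most-significant first): 20 FE B2 2B.
Big-endian stores the most-significant byte at the lowest address.
So the memory order matches the most-significant-first order: 20 FE B2 2B.

20 FE B2 2B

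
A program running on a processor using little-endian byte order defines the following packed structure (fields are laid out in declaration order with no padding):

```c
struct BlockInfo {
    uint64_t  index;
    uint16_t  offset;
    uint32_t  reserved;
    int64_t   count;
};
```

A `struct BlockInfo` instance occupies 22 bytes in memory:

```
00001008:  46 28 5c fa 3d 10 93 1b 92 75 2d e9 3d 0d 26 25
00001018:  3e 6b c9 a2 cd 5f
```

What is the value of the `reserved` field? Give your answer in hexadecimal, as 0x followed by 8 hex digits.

`reserved` follows `index` (8 B), `offset` (2 B), so it starts at offset 8 + 2 = 10 and occupies 4 bytes.
Bytes at offsets 10..13: 2D E9 3D 0D.
In little-endian order the low byte comes first in memory.
Reassemble most-significant byte first: 0D 3D E9 2D → 0x0D3DE92D.

0x0D3DE92D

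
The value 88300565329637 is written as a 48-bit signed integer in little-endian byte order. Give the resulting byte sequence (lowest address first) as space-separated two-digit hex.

E5 76 D4 13 4F 50

88300565329637 in hexadecimal, padded to 48 bits, is 0x504F13D476E5.
Split into bytes (most-significant first): 50 4F 13 D4 76 E5.
In little-endian order the low byte comes first in memory.
So at ascending addresses the bytes are E5 76 D4 13 4F 50.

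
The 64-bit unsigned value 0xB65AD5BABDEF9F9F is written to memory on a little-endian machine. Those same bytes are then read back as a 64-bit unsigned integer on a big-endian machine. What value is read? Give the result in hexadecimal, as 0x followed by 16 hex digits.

0x9F9FEFBDBAD55AB6

Stored little-endian, the bytes at ascending addresses are 9F 9F EF BD BA D5 5A B6.
Read back as big-endian, the last byte is least significant, giving 0x9F9FEFBDBAD55AB6.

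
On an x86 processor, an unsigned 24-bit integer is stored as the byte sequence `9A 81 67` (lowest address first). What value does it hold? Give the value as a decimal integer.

Little-endian: lowest address holds the least-significant byte.
Reassemble most-significant byte first: 67 81 9A → 0x67819A.
0x67819A = 6783386.

6783386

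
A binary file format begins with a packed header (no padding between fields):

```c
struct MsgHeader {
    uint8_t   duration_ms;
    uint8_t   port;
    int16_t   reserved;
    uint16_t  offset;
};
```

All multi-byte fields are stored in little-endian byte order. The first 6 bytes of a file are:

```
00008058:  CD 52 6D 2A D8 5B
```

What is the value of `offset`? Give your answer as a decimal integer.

`offset` follows `duration_ms` (1 B), `port` (1 B), `reserved` (2 B), so it starts at offset 1 + 1 + 2 = 4 and occupies 2 bytes.
Bytes at offsets 4..5: D8 5B.
Little-endian: lowest address holds the least-significant byte.
Reassemble most-significant byte first: 5B D8 → 0x5BD8.
0x5BD8 = 23512.

23512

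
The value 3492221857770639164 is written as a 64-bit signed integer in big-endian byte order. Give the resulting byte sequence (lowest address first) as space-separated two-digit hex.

30 76 DD 46 ED 46 0F 3C

3492221857770639164 in hexadecimal, padded to 64 bits, is 0x3076DD46ED460F3C.
Split into bytes (most-significant first): 30 76 DD 46 ED 46 0F 3C.
In big-endian order the high byte comes first in memory.
So the memory order matches the most-significant-first order: 30 76 DD 46 ED 46 0F 3C.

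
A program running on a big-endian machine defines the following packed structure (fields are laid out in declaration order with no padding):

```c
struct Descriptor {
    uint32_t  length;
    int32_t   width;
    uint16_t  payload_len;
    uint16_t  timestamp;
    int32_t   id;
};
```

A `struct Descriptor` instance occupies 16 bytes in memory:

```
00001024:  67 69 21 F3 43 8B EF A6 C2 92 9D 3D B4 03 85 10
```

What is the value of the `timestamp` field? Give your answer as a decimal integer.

`timestamp` follows `length` (4 B), `width` (4 B), `payload_len` (2 B), so it starts at offset 4 + 4 + 2 = 10 and occupies 2 bytes.
Bytes at offsets 10..11: 9D 3D.
Big-endian stores the most-significant byte at the lowest address.
The bytes are already most-significant first: 0x9D3D.
0x9D3D = 40253.

40253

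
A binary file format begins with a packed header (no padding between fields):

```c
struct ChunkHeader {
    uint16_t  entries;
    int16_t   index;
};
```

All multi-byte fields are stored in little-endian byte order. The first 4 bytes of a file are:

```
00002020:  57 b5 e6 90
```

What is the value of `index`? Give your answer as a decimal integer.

-28442

`index` follows `entries` (2 bytes), so it starts at byte offset 2 and occupies 2 bytes.
Bytes at offsets 2..3: E6 90.
Little-endian: lowest address holds the least-significant byte.
Reassemble most-significant byte first: 90 E6 → 0x90E6.
Top bit is set, so as a signed 16-bit value this is 0x90E6 − 2^16 = -28442.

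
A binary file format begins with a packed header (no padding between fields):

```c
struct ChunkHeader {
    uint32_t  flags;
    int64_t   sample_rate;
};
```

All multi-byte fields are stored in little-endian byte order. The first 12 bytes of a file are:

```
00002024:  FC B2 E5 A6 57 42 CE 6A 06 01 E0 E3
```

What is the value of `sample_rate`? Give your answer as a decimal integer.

-2026618705243389353

`sample_rate` follows `flags` (4 bytes), so it starts at byte offset 4 and occupies 8 bytes.
Bytes at offsets 4..11: 57 42 CE 6A 06 01 E0 E3.
In little-endian order the low byte comes first in memory.
Reassemble most-significant byte first: E3 E0 01 06 6A CE 42 57 → 0xE3E001066ACE4257.
Top bit is set, so as a signed 64-bit value this is 0xE3E001066ACE4257 − 2^64 = -2026618705243389353.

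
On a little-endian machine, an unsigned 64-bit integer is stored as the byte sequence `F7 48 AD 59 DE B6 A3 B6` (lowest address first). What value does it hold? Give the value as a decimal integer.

Little-endian: lowest address holds the least-significant byte.
Reassemble most-significant byte first: B6 A3 B6 DE 59 AD 48 F7 → 0xB6A3B6DE59AD48F7.
0xB6A3B6DE59AD48F7 = 13160563602210244855.

13160563602210244855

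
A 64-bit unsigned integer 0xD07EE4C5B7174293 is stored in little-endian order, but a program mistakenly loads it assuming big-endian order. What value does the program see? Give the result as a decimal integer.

10611069750104850128

Stored little-endian, the bytes at ascending addresses are 93 42 17 B7 C5 E4 7E D0.
Read back as big-endian, the last byte is least significant, giving 0x934217B7C5E47ED0.
0x934217B7C5E47ED0 = 10611069750104850128.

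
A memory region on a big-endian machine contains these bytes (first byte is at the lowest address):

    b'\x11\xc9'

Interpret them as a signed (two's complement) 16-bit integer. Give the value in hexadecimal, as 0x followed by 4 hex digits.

In big-endian order the high byte comes first in memory.
The bytes are already most-significant first: 0x11C9.

0x11C9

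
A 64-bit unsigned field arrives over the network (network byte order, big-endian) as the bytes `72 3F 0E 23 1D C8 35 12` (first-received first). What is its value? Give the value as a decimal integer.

Big-endian: lowest address holds the most-significant byte.
The bytes are already most-significant first: 0x723F0E231DC83512.
0x723F0E231DC83512 = 8232314187842860306.

8232314187842860306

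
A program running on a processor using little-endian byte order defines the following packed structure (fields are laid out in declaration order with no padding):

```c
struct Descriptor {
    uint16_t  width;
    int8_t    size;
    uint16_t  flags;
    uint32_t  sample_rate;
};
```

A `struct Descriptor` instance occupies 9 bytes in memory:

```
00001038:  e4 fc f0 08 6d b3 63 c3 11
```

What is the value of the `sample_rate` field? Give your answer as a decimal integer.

`sample_rate` follows `width` (2 B), `size` (1 B), `flags` (2 B), so it starts at offset 2 + 1 + 2 = 5 and occupies 4 bytes.
Bytes at offsets 5..8: B3 63 C3 11.
Little-endian stores the least-significant byte at the lowest address.
Reassemble most-significant byte first: 11 C3 63 B3 → 0x11C363B3.
0x11C363B3 = 298017715.

298017715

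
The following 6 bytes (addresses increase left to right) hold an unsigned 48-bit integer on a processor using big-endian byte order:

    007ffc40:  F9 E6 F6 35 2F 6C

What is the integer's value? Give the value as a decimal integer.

Big-endian: lowest address holds the most-significant byte.
The bytes are already most-significant first: 0xF9E6F6352F6C.
0xF9E6F6352F6C = 274770368474988.

274770368474988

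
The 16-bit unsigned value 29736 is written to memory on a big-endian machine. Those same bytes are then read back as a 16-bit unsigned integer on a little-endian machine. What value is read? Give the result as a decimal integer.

10356

29736 in 16-bit hexadecimal is 0x7428.
Stored big-endian, the bytes at ascending addresses are 74 28.
Read back as little-endian, the first byte is least significant, giving 0x2874.
0x2874 = 10356.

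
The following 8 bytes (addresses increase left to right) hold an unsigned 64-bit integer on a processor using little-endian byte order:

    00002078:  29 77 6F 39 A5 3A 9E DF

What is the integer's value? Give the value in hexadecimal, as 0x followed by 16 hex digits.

0xDF9E3AA5396F7729

In little-endian order the low byte comes first in memory.
Reassemble most-significant byte first: DF 9E 3A A5 39 6F 77 29 → 0xDF9E3AA5396F7729.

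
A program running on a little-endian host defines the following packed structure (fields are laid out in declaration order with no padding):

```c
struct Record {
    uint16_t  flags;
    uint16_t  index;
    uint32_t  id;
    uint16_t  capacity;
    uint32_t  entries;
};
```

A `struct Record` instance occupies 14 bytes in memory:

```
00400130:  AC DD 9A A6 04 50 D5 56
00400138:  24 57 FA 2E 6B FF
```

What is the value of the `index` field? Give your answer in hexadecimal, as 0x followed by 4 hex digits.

`index` follows `flags` (2 bytes), so it starts at byte offset 2 and occupies 2 bytes.
Bytes at offsets 2..3: 9A A6.
In little-endian order the low byte comes first in memory.
Reassemble most-significant byte first: A6 9A → 0xA69A.

0xA69A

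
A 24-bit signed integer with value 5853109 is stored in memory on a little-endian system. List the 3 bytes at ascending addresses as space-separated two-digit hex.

5853109 in hexadecimal, padded to 24 bits, is 0x594FB5.
Split into bytes (most-significant first): 59 4F B5.
In little-endian order the low byte comes first in memory.
So at ascending addresses the bytes are B5 4F 59.

B5 4F 59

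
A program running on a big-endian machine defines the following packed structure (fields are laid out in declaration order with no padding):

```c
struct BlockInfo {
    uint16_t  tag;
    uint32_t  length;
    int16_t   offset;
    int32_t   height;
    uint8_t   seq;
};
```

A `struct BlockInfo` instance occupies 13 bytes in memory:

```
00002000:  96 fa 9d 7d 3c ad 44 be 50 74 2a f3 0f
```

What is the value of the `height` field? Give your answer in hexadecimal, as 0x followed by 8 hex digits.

0x50742AF3

`height` follows `tag` (2 B), `length` (4 B), `offset` (2 B), so it starts at offset 2 + 4 + 2 = 8 and occupies 4 bytes.
Bytes at offsets 8..11: 50 74 2A F3.
Big-endian: lowest address holds the most-significant byte.
The bytes are already most-significant first: 0x50742AF3.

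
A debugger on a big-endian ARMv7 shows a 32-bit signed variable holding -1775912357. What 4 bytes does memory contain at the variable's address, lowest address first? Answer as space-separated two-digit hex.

96 25 BA 5B

Two's complement of -1775912357 in 32 bits: 1775912357 = 0x69DA45A5; invert → 0x9625BA5A; add 1 → 0x9625BA5B.
Split into bytes (most-significant first): 96 25 BA 5B.
In big-endian order the high byte comes first in memory.
So the memory order matches the most-significant-first order: 96 25 BA 5B.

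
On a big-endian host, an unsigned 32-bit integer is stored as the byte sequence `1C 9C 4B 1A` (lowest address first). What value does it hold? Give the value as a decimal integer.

480004890

Big-endian stores the most-significant byte at the lowest address.
The bytes are already most-significant first: 0x1C9C4B1A.
0x1C9C4B1A = 480004890.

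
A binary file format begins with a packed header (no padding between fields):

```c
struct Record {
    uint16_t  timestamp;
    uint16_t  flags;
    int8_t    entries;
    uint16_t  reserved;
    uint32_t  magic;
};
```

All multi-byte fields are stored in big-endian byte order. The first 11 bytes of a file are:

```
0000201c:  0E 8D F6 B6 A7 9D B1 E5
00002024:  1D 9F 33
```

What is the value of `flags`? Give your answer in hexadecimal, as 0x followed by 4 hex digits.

`flags` follows `timestamp` (2 bytes), so it starts at byte offset 2 and occupies 2 bytes.
Bytes at offsets 2..3: F6 B6.
In big-endian order the high byte comes first in memory.
The bytes are already most-significant first: 0xF6B6.

0xF6B6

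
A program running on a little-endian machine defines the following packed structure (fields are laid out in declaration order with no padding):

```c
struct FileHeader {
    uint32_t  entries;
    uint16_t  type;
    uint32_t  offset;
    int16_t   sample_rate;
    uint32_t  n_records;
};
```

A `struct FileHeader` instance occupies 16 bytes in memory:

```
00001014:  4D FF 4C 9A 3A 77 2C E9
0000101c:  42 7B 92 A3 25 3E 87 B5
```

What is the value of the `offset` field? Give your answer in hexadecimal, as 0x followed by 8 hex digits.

`offset` follows `entries` (4 B), `type` (2 B), so it starts at offset 4 + 2 = 6 and occupies 4 bytes.
Bytes at offsets 6..9: 2C E9 42 7B.
In little-endian order the low byte comes first in memory.
Reassemble most-significant byte first: 7B 42 E9 2C → 0x7B42E92C.

0x7B42E92C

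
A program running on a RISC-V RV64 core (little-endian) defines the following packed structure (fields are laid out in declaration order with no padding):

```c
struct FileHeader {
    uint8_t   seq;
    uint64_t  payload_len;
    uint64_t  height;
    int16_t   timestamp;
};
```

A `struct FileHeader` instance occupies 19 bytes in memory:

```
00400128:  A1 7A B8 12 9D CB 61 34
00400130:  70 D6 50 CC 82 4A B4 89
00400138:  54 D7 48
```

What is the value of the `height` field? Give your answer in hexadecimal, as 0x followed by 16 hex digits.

`height` follows `seq` (1 B), `payload_len` (8 B), so it starts at offset 1 + 8 = 9 and occupies 8 bytes.
Bytes at offsets 9..16: D6 50 CC 82 4A B4 89 54.
Little-endian: lowest address holds the least-significant byte.
Reassemble most-significant byte first: 54 89 B4 4A 82 CC 50 D6 → 0x5489B44A82CC50D6.

0x5489B44A82CC50D6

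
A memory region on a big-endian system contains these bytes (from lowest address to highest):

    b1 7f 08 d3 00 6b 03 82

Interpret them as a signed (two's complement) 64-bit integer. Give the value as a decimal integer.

-5656792904615918718

Big-endian: lowest address holds the most-significant byte.
The bytes are already most-significant first: 0xB17F08D3006B0382.
Top bit is set, so as a signed 64-bit value this is 0xB17F08D3006B0382 − 2^64 = -5656792904615918718.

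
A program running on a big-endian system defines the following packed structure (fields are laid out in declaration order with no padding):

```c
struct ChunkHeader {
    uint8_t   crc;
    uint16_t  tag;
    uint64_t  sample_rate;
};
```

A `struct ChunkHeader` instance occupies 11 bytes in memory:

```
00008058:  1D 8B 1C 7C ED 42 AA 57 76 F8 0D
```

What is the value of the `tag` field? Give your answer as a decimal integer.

35612

`tag` follows `crc` (1 byte), so it starts at byte offset 1 and occupies 2 bytes.
Bytes at offsets 1..2: 8B 1C.
Big-endian stores the most-significant byte at the lowest address.
The bytes are already most-significant first: 0x8B1C.
0x8B1C = 35612.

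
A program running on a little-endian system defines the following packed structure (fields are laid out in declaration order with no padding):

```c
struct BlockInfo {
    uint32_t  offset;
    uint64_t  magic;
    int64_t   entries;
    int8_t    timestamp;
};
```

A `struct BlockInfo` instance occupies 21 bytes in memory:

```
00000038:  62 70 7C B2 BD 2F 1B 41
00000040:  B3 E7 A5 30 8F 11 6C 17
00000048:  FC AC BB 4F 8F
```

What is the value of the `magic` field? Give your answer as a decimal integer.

3505462642055262141

`magic` follows `offset` (4 bytes), so it starts at byte offset 4 and occupies 8 bytes.
Bytes at offsets 4..11: BD 2F 1B 41 B3 E7 A5 30.
In little-endian order the low byte comes first in memory.
Reassemble most-significant byte first: 30 A5 E7 B3 41 1B 2F BD → 0x30A5E7B3411B2FBD.
0x30A5E7B3411B2FBD = 3505462642055262141.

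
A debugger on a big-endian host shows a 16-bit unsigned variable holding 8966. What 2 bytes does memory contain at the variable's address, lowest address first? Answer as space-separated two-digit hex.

8966 in hexadecimal, padded to 16 bits, is 0x2306.
Split into bytes (most-significant first): 23 06.
Big-endian: lowest address holds the most-significant byte.
So the memory order matches the most-significant-first order: 23 06.

23 06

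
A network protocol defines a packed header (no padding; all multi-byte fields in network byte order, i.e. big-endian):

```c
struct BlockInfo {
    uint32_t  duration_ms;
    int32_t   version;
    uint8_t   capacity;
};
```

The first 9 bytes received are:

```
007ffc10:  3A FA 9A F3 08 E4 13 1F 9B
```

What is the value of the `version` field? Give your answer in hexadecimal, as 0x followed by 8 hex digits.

`version` follows `duration_ms` (4 bytes), so it starts at byte offset 4 and occupies 4 bytes.
Bytes at offsets 4..7: 08 E4 13 1F.
In big-endian order the high byte comes first in memory.
The bytes are already most-significant first: 0x08E4131F.

0x08E4131F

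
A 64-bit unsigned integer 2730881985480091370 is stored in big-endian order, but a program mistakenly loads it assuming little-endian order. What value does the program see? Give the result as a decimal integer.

16926231010013275685

2730881985480091370 in 64-bit hexadecimal is 0x25E60AB26C0DE6EA.
Stored big-endian, the bytes at ascending addresses are 25 E6 0A B2 6C 0D E6 EA.
Read back as little-endian, the first byte is least significant, giving 0xEAE60D6CB20AE625.
0xEAE60D6CB20AE625 = 16926231010013275685.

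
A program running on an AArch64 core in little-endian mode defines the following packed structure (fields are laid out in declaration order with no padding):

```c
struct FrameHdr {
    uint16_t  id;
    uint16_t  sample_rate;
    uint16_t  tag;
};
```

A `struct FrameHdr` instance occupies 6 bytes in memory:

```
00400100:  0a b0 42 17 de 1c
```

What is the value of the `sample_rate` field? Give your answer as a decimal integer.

`sample_rate` follows `id` (2 bytes), so it starts at byte offset 2 and occupies 2 bytes.
Bytes at offsets 2..3: 42 17.
Little-endian stores the least-significant byte at the lowest address.
Reassemble most-significant byte first: 17 42 → 0x1742.
0x1742 = 5954.

5954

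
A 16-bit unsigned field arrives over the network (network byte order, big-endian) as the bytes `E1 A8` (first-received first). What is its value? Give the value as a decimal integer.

57768

Big-endian stores the most-significant byte at the lowest address.
The bytes are already most-significant first: 0xE1A8.
0xE1A8 = 57768.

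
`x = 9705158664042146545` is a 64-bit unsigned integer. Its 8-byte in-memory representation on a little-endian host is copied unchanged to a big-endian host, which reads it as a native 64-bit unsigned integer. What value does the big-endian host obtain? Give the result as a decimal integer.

9705158664042146545 in 64-bit hexadecimal is 0x86AFA66283096AF1.
Stored little-endian, the bytes at ascending addresses are F1 6A 09 83 62 A6 AF 86.
Read back as big-endian, the last byte is least significant, giving 0xF16A098362A6AF86.
0xF16A098362A6AF86 = 17395726970572418950.

17395726970572418950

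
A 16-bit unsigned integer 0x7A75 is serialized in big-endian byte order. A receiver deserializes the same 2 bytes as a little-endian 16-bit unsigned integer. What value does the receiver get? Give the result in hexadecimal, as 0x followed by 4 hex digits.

Stored big-endian, the bytes at ascending addresses are 7A 75.
Read back as little-endian, the first byte is least significant, giving 0x757A.

0x757A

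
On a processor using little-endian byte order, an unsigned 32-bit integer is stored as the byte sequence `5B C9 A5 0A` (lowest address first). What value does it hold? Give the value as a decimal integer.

178637147

In little-endian order the low byte comes first in memory.
Reassemble most-significant byte first: 0A A5 C9 5B → 0x0AA5C95B.
0x0AA5C95B = 178637147.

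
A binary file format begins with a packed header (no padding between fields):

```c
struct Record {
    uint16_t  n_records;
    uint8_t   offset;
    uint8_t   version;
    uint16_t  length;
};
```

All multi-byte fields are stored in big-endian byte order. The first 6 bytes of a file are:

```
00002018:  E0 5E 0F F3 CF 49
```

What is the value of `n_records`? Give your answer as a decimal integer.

57438

`n_records` is the first field, at byte offset 0, occupying 2 bytes.
Bytes at offsets 0..1: E0 5E.
In big-endian order the high byte comes first in memory.
The bytes are already most-significant first: 0xE05E.
0xE05E = 57438.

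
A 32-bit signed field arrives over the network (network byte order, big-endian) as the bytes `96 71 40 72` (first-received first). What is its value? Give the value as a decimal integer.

-1770962830

Big-endian: lowest address holds the most-significant byte.
The bytes are already most-significant first: 0x96714072.
Top bit is set, so as a signed 32-bit value this is 0x96714072 − 2^32 = -1770962830.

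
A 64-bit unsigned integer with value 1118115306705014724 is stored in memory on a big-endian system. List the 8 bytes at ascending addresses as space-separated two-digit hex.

0F 84 57 F2 8A 14 4F C4

1118115306705014724 in hexadecimal, padded to 64 bits, is 0x0F8457F28A144FC4.
Split into bytes (most-significant first): 0F 84 57 F2 8A 14 4F C4.
In big-endian order the high byte comes first in memory.
So the memory order matches the most-significant-first order: 0F 84 57 F2 8A 14 4F C4.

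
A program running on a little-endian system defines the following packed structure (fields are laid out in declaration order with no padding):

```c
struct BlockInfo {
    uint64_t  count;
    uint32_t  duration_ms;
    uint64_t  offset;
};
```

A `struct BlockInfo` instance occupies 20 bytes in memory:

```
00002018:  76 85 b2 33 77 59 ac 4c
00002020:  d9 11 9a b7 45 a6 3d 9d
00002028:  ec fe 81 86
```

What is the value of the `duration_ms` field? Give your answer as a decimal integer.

3080327641

`duration_ms` follows `count` (8 bytes), so it starts at byte offset 8 and occupies 4 bytes.
Bytes at offsets 8..11: D9 11 9A B7.
In little-endian order the low byte comes first in memory.
Reassemble most-significant byte first: B7 9A 11 D9 → 0xB79A11D9.
0xB79A11D9 = 3080327641.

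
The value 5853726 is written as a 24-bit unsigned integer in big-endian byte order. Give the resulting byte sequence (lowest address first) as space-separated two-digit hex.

5853726 in hexadecimal, padded to 24 bits, is 0x59521E.
Split into bytes (most-significant first): 59 52 1E.
Big-endian stores the most-significant byte at the lowest address.
So the memory order matches the most-significant-first order: 59 52 1E.

59 52 1E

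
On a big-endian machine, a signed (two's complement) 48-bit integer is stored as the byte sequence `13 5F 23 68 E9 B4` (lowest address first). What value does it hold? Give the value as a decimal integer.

21299336898996

Big-endian: lowest address holds the most-significant byte.
The bytes are already most-significant first: 0x135F2368E9B4.
0x135F2368E9B4 = 21299336898996.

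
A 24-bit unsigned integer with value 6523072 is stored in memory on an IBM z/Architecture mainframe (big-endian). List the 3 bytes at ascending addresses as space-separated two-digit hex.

6523072 in hexadecimal, padded to 24 bits, is 0x6388C0.
Split into bytes (most-significant first): 63 88 C0.
Big-endian: lowest address holds the most-significant byte.
So the memory order matches the most-significant-first order: 63 88 C0.

63 88 C0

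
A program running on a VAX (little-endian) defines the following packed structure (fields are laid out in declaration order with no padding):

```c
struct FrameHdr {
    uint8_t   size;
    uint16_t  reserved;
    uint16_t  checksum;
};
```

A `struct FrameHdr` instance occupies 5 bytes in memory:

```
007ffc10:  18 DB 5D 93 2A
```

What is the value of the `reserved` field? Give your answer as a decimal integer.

`reserved` follows `size` (1 byte), so it starts at byte offset 1 and occupies 2 bytes.
Bytes at offsets 1..2: DB 5D.
Little-endian: lowest address holds the least-significant byte.
Reassemble most-significant byte first: 5D DB → 0x5DDB.
0x5DDB = 24027.

24027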